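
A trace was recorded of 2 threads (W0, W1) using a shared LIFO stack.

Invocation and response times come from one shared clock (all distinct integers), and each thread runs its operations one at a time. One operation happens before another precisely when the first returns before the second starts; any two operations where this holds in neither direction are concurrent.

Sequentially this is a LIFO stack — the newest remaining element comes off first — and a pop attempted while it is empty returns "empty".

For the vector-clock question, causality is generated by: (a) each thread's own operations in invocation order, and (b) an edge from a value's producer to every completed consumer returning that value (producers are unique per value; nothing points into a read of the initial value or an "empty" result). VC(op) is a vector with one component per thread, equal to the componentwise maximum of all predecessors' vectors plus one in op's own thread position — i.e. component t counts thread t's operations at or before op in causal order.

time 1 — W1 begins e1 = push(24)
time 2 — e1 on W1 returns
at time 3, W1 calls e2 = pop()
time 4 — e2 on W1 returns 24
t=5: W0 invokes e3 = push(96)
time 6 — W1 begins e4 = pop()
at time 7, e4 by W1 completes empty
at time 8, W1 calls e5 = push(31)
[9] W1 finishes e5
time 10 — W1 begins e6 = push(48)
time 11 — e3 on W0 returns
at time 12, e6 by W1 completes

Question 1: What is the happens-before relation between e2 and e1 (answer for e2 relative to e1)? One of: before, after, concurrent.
after

e2 spans [3,4], e1 spans [1,2]
resp(e1)=2 < inv(e2)=3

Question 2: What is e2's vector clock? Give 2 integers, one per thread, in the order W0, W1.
(0, 2)

no predecessors for e1 (invoked 1): W1 increments from zero → (0, 1)
no predecessors for e3 (invoked 5): W0 increments from zero → (1, 0)
invoked at 3, e2 merges VC(e1)=(0, 1) and bumps W1's slot → (0, 2)
invoked at 6, e4 merges VC(e2)=(0, 2) and bumps W1's slot → (0, 3)
invoked at 8, e5 merges VC(e4)=(0, 3) and bumps W1's slot → (0, 4)
invoked at 10, e6 merges VC(e5)=(0, 4) and bumps W1's slot → (0, 5)
target: VC(e2) = (0, 2)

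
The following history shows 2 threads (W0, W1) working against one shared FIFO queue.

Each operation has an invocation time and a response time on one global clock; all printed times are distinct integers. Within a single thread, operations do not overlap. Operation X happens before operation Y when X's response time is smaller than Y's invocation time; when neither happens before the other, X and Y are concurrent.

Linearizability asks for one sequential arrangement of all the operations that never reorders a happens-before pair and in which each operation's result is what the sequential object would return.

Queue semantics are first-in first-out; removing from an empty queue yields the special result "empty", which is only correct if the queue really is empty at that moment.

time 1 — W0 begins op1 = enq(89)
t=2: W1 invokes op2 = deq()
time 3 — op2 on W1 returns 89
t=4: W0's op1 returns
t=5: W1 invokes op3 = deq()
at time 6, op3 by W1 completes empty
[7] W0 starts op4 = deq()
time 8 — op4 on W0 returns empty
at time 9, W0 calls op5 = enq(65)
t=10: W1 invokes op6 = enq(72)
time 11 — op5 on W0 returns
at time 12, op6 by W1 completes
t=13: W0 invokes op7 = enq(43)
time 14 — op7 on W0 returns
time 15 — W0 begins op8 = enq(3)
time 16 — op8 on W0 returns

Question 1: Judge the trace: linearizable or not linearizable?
a witness: op1, op2, op3, op4, op5, op6, op7, op8
1. op1 enq(89), leaving queue <89>
2. op2 deq() → 89, leaving queue <>
3. op3 deq() → empty, leaving queue <>
4. op4 deq() → empty, leaving queue <>
5. op5 enq(65), leaving queue <65>
6. op6 enq(72), leaving queue <65,72>
7. op7 enq(43), leaving queue <65,72,43>
8. op8 enq(3), leaving queue <65,72,43,3>

linearizable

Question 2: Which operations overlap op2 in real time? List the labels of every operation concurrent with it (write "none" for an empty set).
op2 runs from 2 to 3; window-overlapping ops are concurrent
op1 [1,4]: concurrent
op3 [5,6]: after
op4 [7,8]: after
op5 [9,11]: after
op6 [10,12]: after
op7 [13,14]: after
op8 [15,16]: after

op1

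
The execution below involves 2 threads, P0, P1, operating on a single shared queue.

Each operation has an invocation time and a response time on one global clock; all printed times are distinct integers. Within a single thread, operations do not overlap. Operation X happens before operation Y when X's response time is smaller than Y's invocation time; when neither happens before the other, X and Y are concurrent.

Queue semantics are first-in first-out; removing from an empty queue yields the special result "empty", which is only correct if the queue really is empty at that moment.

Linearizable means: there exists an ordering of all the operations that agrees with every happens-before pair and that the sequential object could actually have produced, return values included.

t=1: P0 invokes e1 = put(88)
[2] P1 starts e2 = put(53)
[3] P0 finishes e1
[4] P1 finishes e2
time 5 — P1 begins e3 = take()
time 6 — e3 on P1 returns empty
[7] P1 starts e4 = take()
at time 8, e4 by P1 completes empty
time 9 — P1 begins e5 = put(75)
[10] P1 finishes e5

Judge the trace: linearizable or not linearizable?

cut after 5 events: linearizable; cut after 6 events (e3 responds, time 6): not linearizable
checked exhaustively: 2 real-time-consistent orders of 3 completed operations, zero legal queue replays
e.g. e1, e2, e3: illegal at step 3, since e3 take() → empty cannot apply there
e.g. e2, e1, e3: illegal at step 3, since e3 take() → empty cannot apply there

not linearizable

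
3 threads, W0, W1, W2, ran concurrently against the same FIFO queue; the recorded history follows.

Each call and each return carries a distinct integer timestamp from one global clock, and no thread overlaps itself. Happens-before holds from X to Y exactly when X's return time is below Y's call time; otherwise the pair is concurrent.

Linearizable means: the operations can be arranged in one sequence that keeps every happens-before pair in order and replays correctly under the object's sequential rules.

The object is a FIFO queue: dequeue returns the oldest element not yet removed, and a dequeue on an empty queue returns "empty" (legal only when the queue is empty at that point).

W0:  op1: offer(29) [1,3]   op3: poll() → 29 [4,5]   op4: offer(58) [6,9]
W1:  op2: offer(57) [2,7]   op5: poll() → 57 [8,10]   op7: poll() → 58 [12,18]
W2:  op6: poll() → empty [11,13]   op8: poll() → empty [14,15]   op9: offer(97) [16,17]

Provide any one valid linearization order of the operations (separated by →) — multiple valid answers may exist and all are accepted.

after step 1 (op1 offer(29)): queue <29>
after step 2 (op2 offer(57)): queue <29,57>
after step 3 (op3 poll() → 29): queue <57>
after step 4 (op4 offer(58)): queue <57,58>
after step 5 (op5 poll() → 57): queue <58>
after step 6 (op7 poll() → 58): queue <>
after step 7 (op6 poll() → empty): queue <>
after step 8 (op8 poll() → empty): queue <>
after step 9 (op9 offer(97)): queue <97>

op1 → op2 → op3 → op4 → op5 → op7 → op6 → op8 → op9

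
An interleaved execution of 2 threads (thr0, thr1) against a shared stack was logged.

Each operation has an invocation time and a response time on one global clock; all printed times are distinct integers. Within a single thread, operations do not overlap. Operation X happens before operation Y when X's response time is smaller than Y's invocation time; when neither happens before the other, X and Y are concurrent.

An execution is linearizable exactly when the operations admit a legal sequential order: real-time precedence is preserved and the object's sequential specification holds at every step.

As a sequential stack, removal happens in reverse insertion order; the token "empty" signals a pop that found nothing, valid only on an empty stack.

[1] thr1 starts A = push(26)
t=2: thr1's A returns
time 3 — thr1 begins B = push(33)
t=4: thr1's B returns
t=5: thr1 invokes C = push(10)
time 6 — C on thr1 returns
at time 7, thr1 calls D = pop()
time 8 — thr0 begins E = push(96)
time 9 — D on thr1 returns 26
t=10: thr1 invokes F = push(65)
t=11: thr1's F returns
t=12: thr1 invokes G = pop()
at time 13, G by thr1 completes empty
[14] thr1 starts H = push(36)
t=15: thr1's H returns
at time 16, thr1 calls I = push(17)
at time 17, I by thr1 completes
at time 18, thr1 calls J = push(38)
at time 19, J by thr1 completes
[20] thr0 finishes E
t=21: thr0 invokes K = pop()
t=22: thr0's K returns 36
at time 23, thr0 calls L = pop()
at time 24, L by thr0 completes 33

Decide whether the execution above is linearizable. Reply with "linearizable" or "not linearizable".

prefix check: 1..8 passes, 1..9 fails once D's time-9 response joins
one real-time candidate order over the 4 completed operations — the stack replay rejects it
every completion of the 1 pending operation (E) was checked; none linearizes
sample order A, B, C, D (pending dropped) stalls at step 4 — D pop() → 26 has no legal effect

not linearizable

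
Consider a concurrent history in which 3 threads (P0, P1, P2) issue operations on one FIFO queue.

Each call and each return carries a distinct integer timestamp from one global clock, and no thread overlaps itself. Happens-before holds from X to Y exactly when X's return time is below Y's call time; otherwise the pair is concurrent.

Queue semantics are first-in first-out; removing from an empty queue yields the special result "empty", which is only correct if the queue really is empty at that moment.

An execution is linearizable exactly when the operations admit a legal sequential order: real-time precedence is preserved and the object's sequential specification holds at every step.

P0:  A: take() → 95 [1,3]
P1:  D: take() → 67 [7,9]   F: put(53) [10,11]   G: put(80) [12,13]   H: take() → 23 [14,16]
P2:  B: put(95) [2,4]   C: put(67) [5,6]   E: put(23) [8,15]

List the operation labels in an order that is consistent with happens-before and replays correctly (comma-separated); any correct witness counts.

B, A, C, D, E, F, G, H

after step 1 (B put(95)): queue <95>
after step 2 (A take() → 95): queue <>
after step 3 (C put(67)): queue <67>
after step 4 (D take() → 67): queue <>
after step 5 (E put(23)): queue <23>
after step 6 (F put(53)): queue <23,53>
after step 7 (G put(80)): queue <23,53,80>
after step 8 (H take() → 23): queue <53,80>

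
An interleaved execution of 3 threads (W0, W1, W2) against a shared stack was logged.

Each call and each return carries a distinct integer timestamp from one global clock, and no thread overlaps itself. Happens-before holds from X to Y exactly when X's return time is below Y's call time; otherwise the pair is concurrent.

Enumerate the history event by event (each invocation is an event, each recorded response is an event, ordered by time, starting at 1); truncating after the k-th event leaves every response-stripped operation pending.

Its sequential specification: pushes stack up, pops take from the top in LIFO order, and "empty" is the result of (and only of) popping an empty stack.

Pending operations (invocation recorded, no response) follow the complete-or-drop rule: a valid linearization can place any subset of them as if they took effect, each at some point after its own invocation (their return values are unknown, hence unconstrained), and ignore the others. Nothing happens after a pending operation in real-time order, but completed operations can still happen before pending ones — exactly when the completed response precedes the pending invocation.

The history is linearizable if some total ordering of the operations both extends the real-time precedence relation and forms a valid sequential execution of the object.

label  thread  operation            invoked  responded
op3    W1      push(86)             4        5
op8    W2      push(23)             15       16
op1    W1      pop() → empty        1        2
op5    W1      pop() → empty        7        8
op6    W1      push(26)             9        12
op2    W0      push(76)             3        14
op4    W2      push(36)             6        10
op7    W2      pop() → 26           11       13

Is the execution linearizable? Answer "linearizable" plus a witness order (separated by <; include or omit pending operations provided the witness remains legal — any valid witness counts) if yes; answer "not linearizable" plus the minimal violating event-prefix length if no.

cut after 7 events: linearizable; cut after 8 events (op5 responds, time 8): not linearizable
exhaustive check: the 3 completed stack ops admit one real-time order; illegal
including or dropping the 2 pending operations (op2, op4) in any combination fails
one such order, op1, op3, op5 (pending dropped), breaks at step 3 where op5 pop() → empty is illegal

not linearizable — minimal violating prefix: 8 events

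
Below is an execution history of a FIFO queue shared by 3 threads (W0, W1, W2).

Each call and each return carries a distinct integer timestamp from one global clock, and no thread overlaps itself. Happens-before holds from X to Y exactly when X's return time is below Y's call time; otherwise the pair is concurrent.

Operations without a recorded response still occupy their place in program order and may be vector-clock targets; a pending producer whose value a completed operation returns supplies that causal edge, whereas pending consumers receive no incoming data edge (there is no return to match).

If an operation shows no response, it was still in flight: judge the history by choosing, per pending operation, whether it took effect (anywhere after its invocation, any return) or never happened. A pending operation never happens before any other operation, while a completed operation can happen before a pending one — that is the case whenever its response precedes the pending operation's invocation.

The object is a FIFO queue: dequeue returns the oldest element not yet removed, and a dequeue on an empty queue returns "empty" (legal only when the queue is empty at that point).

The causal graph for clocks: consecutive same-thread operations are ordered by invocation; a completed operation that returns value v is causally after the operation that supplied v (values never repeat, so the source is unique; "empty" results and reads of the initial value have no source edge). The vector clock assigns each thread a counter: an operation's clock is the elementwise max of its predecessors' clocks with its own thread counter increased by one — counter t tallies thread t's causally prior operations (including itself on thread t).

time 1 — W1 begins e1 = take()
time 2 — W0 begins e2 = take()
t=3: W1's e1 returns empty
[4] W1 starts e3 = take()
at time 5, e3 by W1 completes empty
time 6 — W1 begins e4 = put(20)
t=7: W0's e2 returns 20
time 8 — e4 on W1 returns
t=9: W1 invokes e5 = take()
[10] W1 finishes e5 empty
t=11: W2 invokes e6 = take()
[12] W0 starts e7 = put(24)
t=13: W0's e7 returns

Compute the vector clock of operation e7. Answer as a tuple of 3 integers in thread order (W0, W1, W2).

e6, invoked 11, has no incoming edges; only W2's bump applies → (0, 0, 1)
e1, invoked 1, has no incoming edges; only W1's bump applies → (0, 1, 0)
e3 (invocation 4): componentwise max over VC(e1)=(0, 1, 0), +1 at W1, giving (0, 2, 0)
e4 (invocation 6): componentwise max over VC(e3)=(0, 2, 0), +1 at W1, giving (0, 3, 0)
e5 (invocation 9): componentwise max over VC(e4)=(0, 3, 0), +1 at W1, giving (0, 4, 0)
e2 (invocation 2): componentwise max over VC(e4)=(0, 3, 0), +1 at W0, giving (1, 3, 0)
e7 (invocation 12): componentwise max over VC(e2)=(1, 3, 0), +1 at W0, giving (2, 3, 0)
target: VC(e7) = (2, 3, 0)

(2, 3, 0)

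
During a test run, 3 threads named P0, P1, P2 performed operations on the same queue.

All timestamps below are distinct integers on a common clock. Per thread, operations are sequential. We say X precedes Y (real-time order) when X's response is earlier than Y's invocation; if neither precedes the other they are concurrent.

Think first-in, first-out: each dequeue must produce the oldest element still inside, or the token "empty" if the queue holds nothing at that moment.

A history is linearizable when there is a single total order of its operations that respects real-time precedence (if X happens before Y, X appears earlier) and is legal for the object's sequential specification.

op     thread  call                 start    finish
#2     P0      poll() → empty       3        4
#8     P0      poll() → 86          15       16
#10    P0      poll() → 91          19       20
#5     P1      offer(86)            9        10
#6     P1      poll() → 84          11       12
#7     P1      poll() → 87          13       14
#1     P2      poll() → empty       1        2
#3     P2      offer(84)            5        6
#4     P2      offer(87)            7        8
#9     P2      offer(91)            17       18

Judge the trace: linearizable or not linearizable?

linearizable

one valid linearization: #1, #2, #3, #4, #5, #6, #7, #8, #9, #10
after step 1 (#1 poll() → empty): queue <>
after step 2 (#2 poll() → empty): queue <>
after step 3 (#3 offer(84)): queue <84>
after step 4 (#4 offer(87)): queue <84,87>
after step 5 (#5 offer(86)): queue <84,87,86>
after step 6 (#6 poll() → 84): queue <87,86>
after step 7 (#7 poll() → 87): queue <86>
after step 8 (#8 poll() → 86): queue <>
after step 9 (#9 offer(91)): queue <91>
after step 10 (#10 poll() → 91): queue <>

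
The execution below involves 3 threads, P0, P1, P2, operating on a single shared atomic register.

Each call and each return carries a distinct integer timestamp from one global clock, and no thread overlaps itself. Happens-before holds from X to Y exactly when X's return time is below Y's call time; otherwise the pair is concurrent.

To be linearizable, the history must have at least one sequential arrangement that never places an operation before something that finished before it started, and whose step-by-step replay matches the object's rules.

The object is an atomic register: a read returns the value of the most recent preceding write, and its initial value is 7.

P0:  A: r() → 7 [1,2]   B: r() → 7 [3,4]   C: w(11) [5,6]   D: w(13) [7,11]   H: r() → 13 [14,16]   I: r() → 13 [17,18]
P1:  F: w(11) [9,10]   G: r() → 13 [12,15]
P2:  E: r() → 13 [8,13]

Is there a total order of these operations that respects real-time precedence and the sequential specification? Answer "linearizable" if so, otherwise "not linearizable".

a witness: A, B, C, F, D, E, G, H, I
1. A r() → 7, leaving value 7
2. B r() → 7, leaving value 7
3. C w(11), leaving value 11
4. F w(11), leaving value 11
5. D w(13), leaving value 13
6. E r() → 13, leaving value 13
7. G r() → 13, leaving value 13
8. H r() → 13, leaving value 13
9. I r() → 13, leaving value 13

linearizable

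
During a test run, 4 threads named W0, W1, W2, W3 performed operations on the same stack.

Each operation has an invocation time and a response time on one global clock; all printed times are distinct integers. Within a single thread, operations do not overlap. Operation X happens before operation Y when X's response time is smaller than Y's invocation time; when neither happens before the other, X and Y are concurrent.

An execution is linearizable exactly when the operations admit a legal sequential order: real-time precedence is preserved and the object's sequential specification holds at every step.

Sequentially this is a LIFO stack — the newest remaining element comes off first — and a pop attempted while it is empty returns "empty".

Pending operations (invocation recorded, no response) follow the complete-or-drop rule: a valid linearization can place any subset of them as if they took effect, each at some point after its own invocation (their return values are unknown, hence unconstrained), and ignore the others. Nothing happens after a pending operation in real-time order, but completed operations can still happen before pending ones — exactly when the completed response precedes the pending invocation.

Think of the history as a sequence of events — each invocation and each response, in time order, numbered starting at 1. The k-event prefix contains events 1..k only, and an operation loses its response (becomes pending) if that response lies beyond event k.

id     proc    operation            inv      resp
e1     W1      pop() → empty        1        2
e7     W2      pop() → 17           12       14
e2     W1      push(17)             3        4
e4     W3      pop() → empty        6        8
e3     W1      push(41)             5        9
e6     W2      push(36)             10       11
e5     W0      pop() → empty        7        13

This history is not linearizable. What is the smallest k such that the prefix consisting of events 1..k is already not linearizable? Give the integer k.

one valid order for events 1..12 is e1, e2, e5, e4, e3, e6:
after step 1 (e1 pop() → empty): stack <>
after step 2 (e2 push(17)): stack <17>
after step 3 (e5 pop() (pending, included)): stack <>
after step 4 (e4 pop() → empty): stack <>
after step 5 (e3 push(41)): stack <41>
after step 6 (e6 push(36)): stack <41,36>
once event 13 joins (e5's response, time 13), exhaustive search finds no witness
completion choices over the 1 pending operation (e7) were checked; none helps
take e1, e2, e3, e4, e5, e6 (pending dropped): step 4 already fails, because e4 pop() → empty cannot occur there
take e1, e2, e3, e4, e6, e5 (pending dropped): step 4 already fails, because e4 pop() → empty cannot occur there

13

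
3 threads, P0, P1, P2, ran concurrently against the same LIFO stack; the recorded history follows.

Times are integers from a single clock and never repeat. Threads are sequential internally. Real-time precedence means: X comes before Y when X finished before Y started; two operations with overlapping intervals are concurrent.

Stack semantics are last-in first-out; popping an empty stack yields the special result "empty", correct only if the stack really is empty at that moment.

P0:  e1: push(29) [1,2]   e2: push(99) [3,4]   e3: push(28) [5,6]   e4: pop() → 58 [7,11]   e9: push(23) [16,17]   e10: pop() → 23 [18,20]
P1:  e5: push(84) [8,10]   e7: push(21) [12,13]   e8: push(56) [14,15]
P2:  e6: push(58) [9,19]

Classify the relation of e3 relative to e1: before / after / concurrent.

after

e3 spans [5,6], e1 spans [1,2]
resp(e1)=2 < inv(e3)=5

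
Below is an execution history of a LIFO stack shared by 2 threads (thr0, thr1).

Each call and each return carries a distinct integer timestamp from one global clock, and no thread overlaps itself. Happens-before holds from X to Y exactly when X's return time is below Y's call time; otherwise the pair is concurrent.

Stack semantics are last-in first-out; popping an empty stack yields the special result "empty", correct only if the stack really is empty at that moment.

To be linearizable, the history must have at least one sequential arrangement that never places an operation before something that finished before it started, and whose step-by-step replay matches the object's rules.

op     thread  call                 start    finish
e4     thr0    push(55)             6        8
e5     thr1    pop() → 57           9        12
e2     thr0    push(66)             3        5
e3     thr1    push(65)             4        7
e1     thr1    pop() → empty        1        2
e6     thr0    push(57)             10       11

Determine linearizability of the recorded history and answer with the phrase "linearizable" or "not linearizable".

linearizable

witness order: e1, e2, e3, e4, e6, e5
step 1: e1 pop() → empty — stack <>
step 2: e2 push(66) — stack <66>
step 3: e3 push(65) — stack <66,65>
step 4: e4 push(55) — stack <66,65,55>
step 5: e6 push(57) — stack <66,65,55,57>
step 6: e5 pop() → 57 — stack <66,65,55>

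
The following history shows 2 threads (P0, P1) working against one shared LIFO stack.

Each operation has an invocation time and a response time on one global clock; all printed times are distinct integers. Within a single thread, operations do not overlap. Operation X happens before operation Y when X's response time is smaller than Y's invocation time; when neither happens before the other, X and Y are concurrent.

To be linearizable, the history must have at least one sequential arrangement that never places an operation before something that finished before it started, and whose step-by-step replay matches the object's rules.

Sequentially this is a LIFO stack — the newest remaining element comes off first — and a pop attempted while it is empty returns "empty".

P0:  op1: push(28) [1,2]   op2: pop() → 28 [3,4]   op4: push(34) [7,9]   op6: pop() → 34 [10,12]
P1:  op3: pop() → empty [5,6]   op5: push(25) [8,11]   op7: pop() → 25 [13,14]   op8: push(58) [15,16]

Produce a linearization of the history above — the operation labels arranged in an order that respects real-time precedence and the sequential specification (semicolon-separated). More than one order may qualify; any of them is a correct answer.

after step 1 (op1 push(28)): stack <28>
after step 2 (op2 pop() → 28): stack <>
after step 3 (op3 pop() → empty): stack <>
after step 4 (op4 push(34)): stack <34>
after step 5 (op6 pop() → 34): stack <>
after step 6 (op5 push(25)): stack <25>
after step 7 (op7 pop() → 25): stack <>
after step 8 (op8 push(58)): stack <58>

op1; op2; op3; op4; op6; op5; op7; op8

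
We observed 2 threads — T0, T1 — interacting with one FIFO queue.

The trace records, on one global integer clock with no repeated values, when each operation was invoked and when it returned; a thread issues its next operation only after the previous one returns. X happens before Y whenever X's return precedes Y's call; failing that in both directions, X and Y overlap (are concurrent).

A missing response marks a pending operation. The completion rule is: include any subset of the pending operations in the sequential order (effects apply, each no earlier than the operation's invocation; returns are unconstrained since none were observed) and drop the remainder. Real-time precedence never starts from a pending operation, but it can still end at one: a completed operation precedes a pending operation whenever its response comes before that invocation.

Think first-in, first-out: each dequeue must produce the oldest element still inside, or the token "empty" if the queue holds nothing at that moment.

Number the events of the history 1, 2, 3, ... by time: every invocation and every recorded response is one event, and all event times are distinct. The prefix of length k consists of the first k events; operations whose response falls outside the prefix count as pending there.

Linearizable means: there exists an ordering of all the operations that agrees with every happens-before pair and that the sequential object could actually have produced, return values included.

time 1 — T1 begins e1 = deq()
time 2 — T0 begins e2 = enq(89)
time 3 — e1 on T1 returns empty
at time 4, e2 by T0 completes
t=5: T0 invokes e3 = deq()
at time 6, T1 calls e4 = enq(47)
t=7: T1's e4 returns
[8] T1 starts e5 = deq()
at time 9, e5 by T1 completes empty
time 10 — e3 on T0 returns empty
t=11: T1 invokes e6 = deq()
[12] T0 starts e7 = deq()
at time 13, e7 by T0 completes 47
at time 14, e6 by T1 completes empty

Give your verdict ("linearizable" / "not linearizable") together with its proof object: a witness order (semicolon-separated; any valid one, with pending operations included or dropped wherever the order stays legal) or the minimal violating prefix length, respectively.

not linearizable — minimal violating prefix: 9 events

prefix check: 1..8 passes, 1..9 fails once e5's time-9 response joins
no legal order exists: 2 real-time-consistent candidates over 4 completed FIFO queue operations, all rejected
including or dropping the 1 pending operation (e3) in any combination fails
one such order, e1, e2, e4, e5 (pending dropped), breaks at step 4 where e5 deq() → empty is illegal
one such order, e2, e1, e4, e5 (pending dropped), breaks at step 2 where e1 deq() → empty is illegal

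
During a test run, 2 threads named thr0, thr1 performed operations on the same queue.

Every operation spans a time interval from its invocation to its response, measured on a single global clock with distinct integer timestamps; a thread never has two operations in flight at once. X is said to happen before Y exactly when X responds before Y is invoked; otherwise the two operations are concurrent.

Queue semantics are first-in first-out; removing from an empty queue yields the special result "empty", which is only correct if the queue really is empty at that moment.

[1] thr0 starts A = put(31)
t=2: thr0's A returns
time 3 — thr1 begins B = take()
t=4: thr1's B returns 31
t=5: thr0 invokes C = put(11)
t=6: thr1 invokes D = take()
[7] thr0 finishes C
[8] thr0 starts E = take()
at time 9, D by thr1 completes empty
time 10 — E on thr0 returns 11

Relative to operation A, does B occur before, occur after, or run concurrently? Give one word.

after

B spans [3,4], A spans [1,2]
resp(A)=2 < inv(B)=3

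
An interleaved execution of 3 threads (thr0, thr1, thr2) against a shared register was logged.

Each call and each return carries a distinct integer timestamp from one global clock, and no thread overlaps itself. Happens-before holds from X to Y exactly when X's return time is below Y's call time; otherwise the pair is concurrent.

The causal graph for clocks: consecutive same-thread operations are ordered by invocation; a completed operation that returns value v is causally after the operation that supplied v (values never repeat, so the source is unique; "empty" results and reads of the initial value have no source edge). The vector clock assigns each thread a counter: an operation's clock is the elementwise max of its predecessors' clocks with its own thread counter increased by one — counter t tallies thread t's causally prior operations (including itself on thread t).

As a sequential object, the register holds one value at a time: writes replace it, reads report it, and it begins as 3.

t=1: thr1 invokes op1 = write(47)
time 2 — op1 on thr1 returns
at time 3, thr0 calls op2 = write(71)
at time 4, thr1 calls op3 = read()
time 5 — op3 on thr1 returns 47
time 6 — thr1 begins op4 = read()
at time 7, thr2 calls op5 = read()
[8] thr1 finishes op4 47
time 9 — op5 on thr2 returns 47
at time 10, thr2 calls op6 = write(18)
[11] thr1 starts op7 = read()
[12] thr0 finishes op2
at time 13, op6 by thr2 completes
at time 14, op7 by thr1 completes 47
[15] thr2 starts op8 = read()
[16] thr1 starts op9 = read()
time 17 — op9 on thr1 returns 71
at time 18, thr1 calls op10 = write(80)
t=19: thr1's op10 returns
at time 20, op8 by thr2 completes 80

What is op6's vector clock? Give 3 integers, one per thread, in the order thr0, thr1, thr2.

(0, 1, 2)

invoked at 1, op1 has no predecessors; its own thr1 bump gives (0, 1, 0)
invoked at 3, op2 has no predecessors; its own thr0 bump gives (1, 0, 0)
op5 (invocation 7): componentwise max over VC(op1)=(0, 1, 0), +1 at thr2, giving (0, 1, 1)
op3 (invocation 4): componentwise max over VC(op1)=(0, 1, 0), +1 at thr1, giving (0, 2, 0)
op6 (invocation 10): componentwise max over VC(op5)=(0, 1, 1), +1 at thr2, giving (0, 1, 2)
op4 (invocation 6): componentwise max over VC(op1)=(0, 1, 0), VC(op3)=(0, 2, 0), +1 at thr1, giving (0, 3, 0)
op7 (invocation 11): componentwise max over VC(op1)=(0, 1, 0), VC(op4)=(0, 3, 0), +1 at thr1, giving (0, 4, 0)
op9 (invocation 16): componentwise max over VC(op2)=(1, 0, 0), VC(op7)=(0, 4, 0), +1 at thr1, giving (1, 5, 0)
op10 (invocation 18): componentwise max over VC(op9)=(1, 5, 0), +1 at thr1, giving (1, 6, 0)
op8 (invocation 15): componentwise max over VC(op6)=(0, 1, 2), VC(op10)=(1, 6, 0), +1 at thr2, giving (1, 6, 3)
target: VC(op6) = (0, 1, 2)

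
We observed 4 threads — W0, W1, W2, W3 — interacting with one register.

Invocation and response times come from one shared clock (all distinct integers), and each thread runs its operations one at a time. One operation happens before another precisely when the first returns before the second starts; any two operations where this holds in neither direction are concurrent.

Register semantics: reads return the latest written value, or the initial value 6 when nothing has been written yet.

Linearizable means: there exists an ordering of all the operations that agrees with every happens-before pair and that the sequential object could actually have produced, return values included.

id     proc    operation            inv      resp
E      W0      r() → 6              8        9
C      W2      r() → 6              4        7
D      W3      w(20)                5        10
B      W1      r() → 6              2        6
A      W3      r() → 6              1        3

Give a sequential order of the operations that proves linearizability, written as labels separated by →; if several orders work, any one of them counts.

after step 1 (A r() → 6): value 6
after step 2 (B r() → 6): value 6
after step 3 (C r() → 6): value 6
after step 4 (E r() → 6): value 6
after step 5 (D w(20)): value 20

A → B → C → E → D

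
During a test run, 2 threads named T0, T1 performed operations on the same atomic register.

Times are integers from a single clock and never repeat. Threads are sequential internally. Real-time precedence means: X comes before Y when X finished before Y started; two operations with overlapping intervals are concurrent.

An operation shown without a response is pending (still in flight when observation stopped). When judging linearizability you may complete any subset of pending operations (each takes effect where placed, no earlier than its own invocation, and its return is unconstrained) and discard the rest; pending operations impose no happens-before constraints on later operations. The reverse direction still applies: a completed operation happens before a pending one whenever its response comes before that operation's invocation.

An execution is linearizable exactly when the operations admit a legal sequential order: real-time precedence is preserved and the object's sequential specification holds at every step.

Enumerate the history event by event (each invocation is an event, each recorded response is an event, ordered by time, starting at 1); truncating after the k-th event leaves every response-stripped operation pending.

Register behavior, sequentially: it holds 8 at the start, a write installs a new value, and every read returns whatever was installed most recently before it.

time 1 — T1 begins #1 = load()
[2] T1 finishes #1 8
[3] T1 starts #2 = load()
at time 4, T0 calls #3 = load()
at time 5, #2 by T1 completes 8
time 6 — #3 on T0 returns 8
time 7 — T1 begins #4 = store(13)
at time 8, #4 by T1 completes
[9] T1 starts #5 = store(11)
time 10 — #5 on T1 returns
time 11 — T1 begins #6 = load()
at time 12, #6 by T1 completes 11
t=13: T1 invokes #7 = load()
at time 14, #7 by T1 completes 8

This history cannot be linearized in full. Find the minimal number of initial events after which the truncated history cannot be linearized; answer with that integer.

14

events 1..13 are still linearizable — one witness is #1, #2, #3, #4, #5, #6:
after step 1 (#1 load() → 8): value 8
after step 2 (#2 load() → 8): value 8
after step 3 (#3 load() → 8): value 8
after step 4 (#4 store(13)): value 13
after step 5 (#5 store(11)): value 11
after step 6 (#6 load() → 11): value 11
adding event 14 (#7 responds at 14) leaves no legal real-time order
sample order #1, #2, #3, #4, #5, #6, #7 stalls at step 7 — #7 load() → 8 has no legal effect
sample order #1, #3, #2, #4, #5, #6, #7 stalls at step 7 — #7 load() → 8 has no legal effect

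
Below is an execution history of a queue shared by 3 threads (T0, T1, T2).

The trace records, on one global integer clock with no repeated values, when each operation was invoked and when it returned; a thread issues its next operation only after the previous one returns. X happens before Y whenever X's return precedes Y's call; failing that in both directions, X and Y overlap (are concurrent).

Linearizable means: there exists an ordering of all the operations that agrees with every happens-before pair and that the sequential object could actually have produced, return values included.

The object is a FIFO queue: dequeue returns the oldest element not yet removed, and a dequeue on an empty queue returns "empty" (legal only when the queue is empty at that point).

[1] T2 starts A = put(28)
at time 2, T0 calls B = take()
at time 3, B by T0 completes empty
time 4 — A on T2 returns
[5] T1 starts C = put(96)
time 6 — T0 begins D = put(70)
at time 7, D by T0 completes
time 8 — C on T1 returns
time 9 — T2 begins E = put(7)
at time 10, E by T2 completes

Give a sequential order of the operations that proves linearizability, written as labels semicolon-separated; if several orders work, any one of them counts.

after step 1 (B take() → empty): queue <>
after step 2 (A put(28)): queue <28>
after step 3 (C put(96)): queue <28,96>
after step 4 (D put(70)): queue <28,96,70>
after step 5 (E put(7)): queue <28,96,70,7>

B; A; C; D; E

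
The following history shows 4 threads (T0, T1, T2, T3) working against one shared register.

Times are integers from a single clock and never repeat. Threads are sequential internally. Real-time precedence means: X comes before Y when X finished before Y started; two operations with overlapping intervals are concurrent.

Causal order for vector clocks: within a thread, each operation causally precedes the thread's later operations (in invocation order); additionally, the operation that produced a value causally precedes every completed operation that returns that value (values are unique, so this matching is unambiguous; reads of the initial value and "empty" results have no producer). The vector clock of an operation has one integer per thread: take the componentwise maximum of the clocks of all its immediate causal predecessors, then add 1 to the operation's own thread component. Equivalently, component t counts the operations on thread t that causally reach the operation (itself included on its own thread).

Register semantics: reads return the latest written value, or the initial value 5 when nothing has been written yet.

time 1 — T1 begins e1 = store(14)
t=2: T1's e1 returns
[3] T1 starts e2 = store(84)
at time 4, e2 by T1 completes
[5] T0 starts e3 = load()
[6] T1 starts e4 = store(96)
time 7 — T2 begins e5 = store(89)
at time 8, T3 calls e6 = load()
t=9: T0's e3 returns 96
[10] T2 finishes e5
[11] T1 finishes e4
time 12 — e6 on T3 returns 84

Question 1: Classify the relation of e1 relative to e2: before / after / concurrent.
e1 spans [1,2], e2 spans [3,4]
resp(e1)=2 < inv(e2)=3

before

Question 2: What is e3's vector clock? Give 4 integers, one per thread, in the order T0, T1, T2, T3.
root op e5, invoked 7: fresh clock plus T2's own tick → (0, 0, 1, 0)
root op e1, invoked 1: fresh clock plus T1's own tick → (0, 1, 0, 0)
e2 (invocation 3): componentwise max over VC(e1)=(0, 1, 0, 0), +1 at T1, giving (0, 2, 0, 0)
e6 (invocation 8): componentwise max over VC(e2)=(0, 2, 0, 0), +1 at T3, giving (0, 2, 0, 1)
e4 (invocation 6): componentwise max over VC(e2)=(0, 2, 0, 0), +1 at T1, giving (0, 3, 0, 0)
e3 (invocation 5): componentwise max over VC(e4)=(0, 3, 0, 0), +1 at T0, giving (1, 3, 0, 0)
target: VC(e3) = (1, 3, 0, 0)

(1, 3, 0, 0)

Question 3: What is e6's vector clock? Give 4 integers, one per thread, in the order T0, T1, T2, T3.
e5 (invocation 7): nothing precedes it; T2's component alone gives (0, 0, 1, 0)
e1 (invocation 1): nothing precedes it; T1's component alone gives (0, 1, 0, 0)
invoked at 3, e2 merges VC(e1)=(0, 1, 0, 0) and bumps T1's slot → (0, 2, 0, 0)
invoked at 8, e6 merges VC(e2)=(0, 2, 0, 0) and bumps T3's slot → (0, 2, 0, 1)
invoked at 6, e4 merges VC(e2)=(0, 2, 0, 0) and bumps T1's slot → (0, 3, 0, 0)
invoked at 5, e3 merges VC(e4)=(0, 3, 0, 0) and bumps T0's slot → (1, 3, 0, 0)
target: VC(e6) = (0, 2, 0, 1)

(0, 2, 0, 1)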